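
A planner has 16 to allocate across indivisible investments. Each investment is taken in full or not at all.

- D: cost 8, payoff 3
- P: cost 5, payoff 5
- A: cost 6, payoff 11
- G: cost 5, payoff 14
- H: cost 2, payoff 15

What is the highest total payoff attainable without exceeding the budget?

Allowing fractional choices, the relaxed optimum would be about 43.0, but investments are indivisible.
P + G + H: cost 5 + 5 + 2 = 12 ≤ 16, payoff 5 + 14 + 15 = 34.
A + G + H: cost 6 + 5 + 2 = 13 ≤ 16, payoff 11 + 14 + 15 = 40.
D + G + H: cost 8 + 5 + 2 = 15 ≤ 16, payoff 3 + 14 + 15 = 32.
Best is A, G, and H with total payoff 40.

40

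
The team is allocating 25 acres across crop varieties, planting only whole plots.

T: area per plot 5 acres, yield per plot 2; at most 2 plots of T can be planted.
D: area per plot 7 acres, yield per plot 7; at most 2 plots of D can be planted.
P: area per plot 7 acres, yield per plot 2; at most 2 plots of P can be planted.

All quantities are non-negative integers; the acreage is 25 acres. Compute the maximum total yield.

18

This is a bounded integer knapsack.
2×T and 2×D: area 24 ≤ 25, yield 2·2 + 2·7 = 18.
2×D and 1×P: area 21 ≤ 25, yield 2·7 + 1·2 = 16.
Best is 18.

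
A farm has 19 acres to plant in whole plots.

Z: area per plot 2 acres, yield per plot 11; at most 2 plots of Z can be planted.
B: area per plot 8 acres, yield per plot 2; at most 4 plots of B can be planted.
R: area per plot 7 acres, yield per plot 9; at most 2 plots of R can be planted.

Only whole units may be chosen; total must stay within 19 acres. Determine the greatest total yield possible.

40

This is a bounded integer knapsack.
Z has the best ratio (11/2); taking only Z gives at most 2×11 = 22 (stopped by the supply cap of 2).
Mixing does better — 2×Z and 2×R: area 18 ≤ 19, yield 2·11 + 2·9 = 40.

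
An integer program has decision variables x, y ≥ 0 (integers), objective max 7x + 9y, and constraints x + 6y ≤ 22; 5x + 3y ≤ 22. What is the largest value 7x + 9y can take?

Relaxing integrality, the LP optimum is 46.44 at (x,y) = (2.44, 3.26), which is not an integer point.
(x,y)=(2,3): 1·2+6·3=20≤22, 5·2+3·3=19≤22, objective 41.
(x,y)=(3,2): 1·3+6·2=15≤22, 5·3+3·2=21≤22, objective 39.
(x,y)=(1,3): 1·1+6·3=19≤22, 5·1+3·3=14≤22, objective 34.
Maximum is 41 at (x,y)=(2,3).

41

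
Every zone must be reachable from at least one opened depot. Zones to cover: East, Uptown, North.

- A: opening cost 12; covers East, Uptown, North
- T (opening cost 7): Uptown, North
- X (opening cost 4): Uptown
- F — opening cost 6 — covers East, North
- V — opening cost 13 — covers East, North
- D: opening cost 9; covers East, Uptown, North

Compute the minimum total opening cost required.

9

D alone covers East, Uptown, North — every zone.
Total opening cost: 9.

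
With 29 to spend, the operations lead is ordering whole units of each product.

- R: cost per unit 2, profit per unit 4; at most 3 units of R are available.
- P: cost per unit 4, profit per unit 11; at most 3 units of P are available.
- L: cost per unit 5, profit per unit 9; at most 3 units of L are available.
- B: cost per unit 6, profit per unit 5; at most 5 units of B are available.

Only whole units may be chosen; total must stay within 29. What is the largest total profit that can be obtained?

64

1×R, 3×P, and 3×L: cost 29 ≤ 29, profit 1·4 + 3·11 + 3·9 = 64.
3×R, 3×P, and 2×L: cost 28 ≤ 29, profit 3·4 + 3·11 + 2·9 = 63.
Best is 64.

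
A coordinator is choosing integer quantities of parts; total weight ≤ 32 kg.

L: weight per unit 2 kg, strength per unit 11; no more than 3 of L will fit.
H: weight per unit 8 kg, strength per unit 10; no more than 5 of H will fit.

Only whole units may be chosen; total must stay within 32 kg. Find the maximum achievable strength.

63

L has the best ratio (11/2); taking only L gives at most 3×11 = 33 (stopped by the supply cap of 3).
Mixing does better — 3×L and 3×H: weight 30 ≤ 32, strength 3·11 + 3·10 = 63.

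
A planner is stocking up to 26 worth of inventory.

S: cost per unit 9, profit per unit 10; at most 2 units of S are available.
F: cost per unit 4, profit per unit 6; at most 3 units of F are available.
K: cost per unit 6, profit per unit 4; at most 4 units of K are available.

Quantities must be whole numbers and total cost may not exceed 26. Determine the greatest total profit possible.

32

F has the best ratio (6/4); taking only F gives at most 3×6 = 18 (stopped by the supply cap of 3).
Mixing does better — 2×S and 2×F: cost 26 ≤ 26, profit 2·10 + 2·6 = 32.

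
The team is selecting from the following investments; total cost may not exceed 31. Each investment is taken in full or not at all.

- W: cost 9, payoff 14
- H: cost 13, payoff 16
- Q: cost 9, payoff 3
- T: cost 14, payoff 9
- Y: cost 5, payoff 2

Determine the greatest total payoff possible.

W + H + Q: cost 9 + 13 + 9 = 31 ≤ 31, payoff 14 + 16 + 3 = 33.
W + H: cost 9 + 13 = 22 ≤ 31, payoff 14 + 16 = 30.
W + H + Y: cost 9 + 13 + 5 = 27 ≤ 31, payoff 14 + 16 + 2 = 32.
Best is W, H, and Q with total payoff 33.

33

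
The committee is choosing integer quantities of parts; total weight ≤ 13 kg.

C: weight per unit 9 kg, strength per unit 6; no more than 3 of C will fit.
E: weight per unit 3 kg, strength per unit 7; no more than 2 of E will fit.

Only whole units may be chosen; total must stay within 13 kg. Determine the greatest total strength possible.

This is a bounded integer knapsack.
2×E: weight 6 ≤ 13, strength 2·7 = 14.
1×C and 1×E: weight 12 ≤ 13, strength 1·6 + 1·7 = 13.
Best is 14.

14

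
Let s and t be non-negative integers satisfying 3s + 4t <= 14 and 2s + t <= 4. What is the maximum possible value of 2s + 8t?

Relaxing integrality, the LP optimum is 28.00 at (s,t) = (0, 3.5), which is not an integer point.
(s,t)=(0,3): 3·0+4·3=12≤14, 2·0+1·3=3≤4, objective 24.
(s,t)=(1,2): 3·1+4·2=11≤14, 2·1+1·2=4≤4, objective 18.
No feasible integer point exceeds 24.

24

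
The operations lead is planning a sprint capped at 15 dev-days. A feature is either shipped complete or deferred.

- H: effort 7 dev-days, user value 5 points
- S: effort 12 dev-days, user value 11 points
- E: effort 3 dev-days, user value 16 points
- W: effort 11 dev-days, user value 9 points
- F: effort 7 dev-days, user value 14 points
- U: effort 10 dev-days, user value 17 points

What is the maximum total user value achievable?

Take E and U: effort 3 + 10 = 13 ≤ 15, user value 16 + 17 = 33.
No other feasible combination does better.

33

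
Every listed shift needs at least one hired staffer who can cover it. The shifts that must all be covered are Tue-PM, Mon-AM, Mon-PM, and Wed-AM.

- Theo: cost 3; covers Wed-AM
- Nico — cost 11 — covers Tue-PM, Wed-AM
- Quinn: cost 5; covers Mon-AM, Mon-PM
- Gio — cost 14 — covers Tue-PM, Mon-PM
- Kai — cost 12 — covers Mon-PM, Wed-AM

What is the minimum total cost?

16

Choose Nico and Quinn: together they cover Tue-PM, Mon-AM, Mon-PM, Wed-AM — every shift.
Total cost: 11 + 5 = 16.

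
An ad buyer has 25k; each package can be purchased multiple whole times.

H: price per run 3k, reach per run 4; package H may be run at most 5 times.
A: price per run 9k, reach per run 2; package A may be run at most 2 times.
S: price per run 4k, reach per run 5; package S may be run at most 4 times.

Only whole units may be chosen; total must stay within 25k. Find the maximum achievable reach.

32

4×H and 3×S: price 24 ≤ 25, reach 4·4 + 3·5 = 31.
3×H and 4×S: price 25 ≤ 25, reach 3·4 + 4·5 = 32.
Best is 32.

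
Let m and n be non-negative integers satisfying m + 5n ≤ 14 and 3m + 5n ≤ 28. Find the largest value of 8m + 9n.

The continuous relaxation peaks at (9.33, 0) with value 74.67; rounding to a feasible lattice point costs some objective.
(m,n)=(9,0): 1·9+5·0=9≤14, 3·9+5·0=27≤28, objective 72.
(m,n)=(8,0): 1·8+5·0=8≤14, 3·8+5·0=24≤28, objective 64.
Maximum is 72 at (m,n)=(9,0).

72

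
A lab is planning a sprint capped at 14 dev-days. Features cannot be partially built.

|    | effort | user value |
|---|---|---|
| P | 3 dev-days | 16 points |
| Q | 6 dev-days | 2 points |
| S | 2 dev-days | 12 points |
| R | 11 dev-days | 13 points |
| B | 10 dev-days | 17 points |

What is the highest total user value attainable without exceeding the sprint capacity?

33

Take P and B: effort 3 + 10 = 13 ≤ 14, user value 16 + 17 = 33.
No other feasible combination does better.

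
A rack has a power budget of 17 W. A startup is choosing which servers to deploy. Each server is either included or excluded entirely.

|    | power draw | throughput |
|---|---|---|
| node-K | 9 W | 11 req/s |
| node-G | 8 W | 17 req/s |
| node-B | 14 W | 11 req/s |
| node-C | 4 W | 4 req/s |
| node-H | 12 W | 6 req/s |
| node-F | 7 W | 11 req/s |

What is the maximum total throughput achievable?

This is a 0-1 knapsack instance.
Allowing fractional choices, the relaxed optimum would be about 30.4, but servers are indivisible.
node-K + node-F: power draw 9 + 7 = 16 ≤ 17, throughput 11 + 11 = 22.
node-G + node-F: power draw 8 + 7 = 15 ≤ 17, throughput 17 + 11 = 28.
node-K + node-G: power draw 9 + 8 = 17 ≤ 17, throughput 11 + 17 = 28.
The maximum throughput is 28; one optimal choice is node-G and node-F.

28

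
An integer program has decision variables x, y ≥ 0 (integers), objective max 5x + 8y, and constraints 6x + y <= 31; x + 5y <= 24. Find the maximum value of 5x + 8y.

Relaxing integrality, the LP optimum is 53.76 at (x,y) = (4.52, 3.9), which is not an integer point.
(x,y)=(4,4) is feasible, giving 52.
(x,y)=(3,4) is feasible, giving 47.
The best lattice point is (4,4), giving 52.

52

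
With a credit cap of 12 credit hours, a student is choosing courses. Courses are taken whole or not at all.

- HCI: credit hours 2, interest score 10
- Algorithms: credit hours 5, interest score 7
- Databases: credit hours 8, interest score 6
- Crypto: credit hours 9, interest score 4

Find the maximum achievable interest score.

17

Allowing fractional choices, the relaxed optimum would be about 20.8, but courses are indivisible.
HCI + Databases: credit hours 2 + 8 = 10 ≤ 12, interest score 10 + 6 = 16.
HCI + Algorithms: credit hours 2 + 5 = 7 ≤ 12, interest score 10 + 7 = 17.
HCI + Crypto: credit hours 2 + 9 = 11 ≤ 12, interest score 10 + 4 = 14.
Best is HCI and Algorithms with total interest score 17.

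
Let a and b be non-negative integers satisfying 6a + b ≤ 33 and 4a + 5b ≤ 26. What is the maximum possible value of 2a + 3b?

15

Relaxing integrality, the LP optimum is 15.60 at (a,b) = (0, 5.2), which is not an integer point.
(a,b)=(0,5): 6·0+1·5=5≤33, 4·0+5·5=25≤26, objective 15.
(a,b)=(1,4): 6·1+1·4=10≤33, 4·1+5·4=24≤26, objective 14.
(a,b)=(0,4): 6·0+1·4=4≤33, 4·0+5·4=20≤26, objective 12.
The best lattice point is (0,5), giving 15.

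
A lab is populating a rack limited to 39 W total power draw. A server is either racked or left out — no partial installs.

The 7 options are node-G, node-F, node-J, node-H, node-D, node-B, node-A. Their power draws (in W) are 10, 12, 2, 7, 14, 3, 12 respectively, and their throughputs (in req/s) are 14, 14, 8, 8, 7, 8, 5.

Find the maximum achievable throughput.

52

Treat it as a binary knapsack problem.
node-G + node-F + node-J + node-B + node-A: power draw 10 + 12 + 2 + 3 + 12 = 39 ≤ 39, throughput 14 + 14 + 8 + 8 + 5 = 49.
node-G + node-F + node-J + node-H + node-B: power draw 10 + 12 + 2 + 7 + 3 = 34 ≤ 39, throughput 14 + 14 + 8 + 8 + 8 = 52.
Best is node-G, node-F, node-J, node-H, and node-B with total throughput 52.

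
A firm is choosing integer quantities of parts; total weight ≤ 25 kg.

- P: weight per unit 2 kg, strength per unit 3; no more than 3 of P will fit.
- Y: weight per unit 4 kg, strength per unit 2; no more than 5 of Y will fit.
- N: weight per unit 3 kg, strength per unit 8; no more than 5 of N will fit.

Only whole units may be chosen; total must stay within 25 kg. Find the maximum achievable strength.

This is a bounded integer knapsack.
3×P, 1×Y, and 5×N: weight 25 ≤ 25, strength 3·3 + 1·2 + 5·8 = 51.
3×P and 5×N: weight 21 ≤ 25, strength 3·3 + 5·8 = 49.
Best is 51.

51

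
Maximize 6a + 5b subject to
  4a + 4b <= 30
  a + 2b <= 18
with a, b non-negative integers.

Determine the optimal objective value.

42

(a,b)=(7,0) is feasible, giving 42.
(a,b)=(6,1) is feasible, giving 41.
(a,b)=(6,0) is feasible, giving 36.
No feasible integer point exceeds 42.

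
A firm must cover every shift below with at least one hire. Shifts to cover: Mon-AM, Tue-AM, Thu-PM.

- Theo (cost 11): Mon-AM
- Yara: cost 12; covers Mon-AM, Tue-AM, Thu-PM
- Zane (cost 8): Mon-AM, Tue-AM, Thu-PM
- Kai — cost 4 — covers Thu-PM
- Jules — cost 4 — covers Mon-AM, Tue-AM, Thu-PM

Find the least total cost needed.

This is an integer covering problem.
Jules alone covers Mon-AM, Tue-AM, Thu-PM — every shift.
Total cost: 4.
No cover costs less than 4.

4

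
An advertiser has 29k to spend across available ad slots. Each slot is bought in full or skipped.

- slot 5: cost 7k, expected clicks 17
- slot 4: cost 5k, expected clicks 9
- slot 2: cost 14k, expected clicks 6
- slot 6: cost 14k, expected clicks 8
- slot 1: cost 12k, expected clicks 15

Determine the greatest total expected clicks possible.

This is a 0-1 knapsack instance.
Take slot 5, slot 4, and slot 1: cost 7 + 5 + 12 = 24 ≤ 29, expected clicks 17 + 9 + 15 = 41.
No other feasible combination does better.

41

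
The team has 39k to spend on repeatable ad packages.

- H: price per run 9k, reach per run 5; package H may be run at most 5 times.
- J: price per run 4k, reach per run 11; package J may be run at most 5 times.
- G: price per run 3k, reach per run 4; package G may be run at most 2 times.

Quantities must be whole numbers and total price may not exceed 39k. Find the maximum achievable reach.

68

J has the best ratio (11/4); taking only J gives at most 5×11 = 55 (stopped by the supply cap of 5).
Mixing does better — 1×H, 5×J, and 2×G: price 35 ≤ 39, reach 1·5 + 5·11 + 2·4 = 68.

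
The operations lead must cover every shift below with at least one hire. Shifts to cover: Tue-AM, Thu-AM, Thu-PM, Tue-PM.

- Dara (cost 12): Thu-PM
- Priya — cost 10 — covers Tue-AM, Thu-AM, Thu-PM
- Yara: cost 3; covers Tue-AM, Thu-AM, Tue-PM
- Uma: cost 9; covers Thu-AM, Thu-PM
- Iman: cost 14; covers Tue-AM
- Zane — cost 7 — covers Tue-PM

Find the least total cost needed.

Choose Yara and Uma: together they cover Tue-AM, Thu-AM, Thu-PM, Tue-PM — every shift.
Total cost: 3 + 9 = 12.
No cover costs less than 12.

12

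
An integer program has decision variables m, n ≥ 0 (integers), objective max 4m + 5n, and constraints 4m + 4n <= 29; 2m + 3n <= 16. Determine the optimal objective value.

The continuous relaxation peaks at (5.75, 1.5) with value 30.50; rounding to a feasible lattice point costs some objective.
(m,n)=(5,2): 4·5+4·2=28≤29, 2·5+3·2=16≤16, objective 30.
(m,n)=(6,1): 4·6+4·1=28≤29, 2·6+3·1=15≤16, objective 29.
(m,n)=(4,2): 4·4+4·2=24≤29, 2·4+3·2=14≤16, objective 26.
(m,n)=(5,1): 4·5+4·1=24≤29, 2·5+3·1=13≤16, objective 25.
The best lattice point is (5,2), giving 30.

30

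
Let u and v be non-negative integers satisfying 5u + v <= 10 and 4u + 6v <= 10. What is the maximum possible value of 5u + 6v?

(u,v)=(1,1) is feasible, giving 11.
(u,v)=(2,0) is feasible, giving 10.
(u,v)=(0,1) is feasible, giving 6.
No feasible integer point exceeds 11.

11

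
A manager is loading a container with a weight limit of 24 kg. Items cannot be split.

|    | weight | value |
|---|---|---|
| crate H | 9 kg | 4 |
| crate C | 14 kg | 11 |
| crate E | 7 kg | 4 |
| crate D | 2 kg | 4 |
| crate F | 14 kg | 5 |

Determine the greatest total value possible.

Allowing fractional choices, the relaxed optimum would be about 19.4, but items are indivisible.
crate C + crate D: weight 14 + 2 = 16 ≤ 24, value 11 + 4 = 15.
crate C + crate E + crate D: weight 14 + 7 + 2 = 23 ≤ 24, value 11 + 4 + 4 = 19.
Best is crate C, crate E, and crate D with total value 19.

19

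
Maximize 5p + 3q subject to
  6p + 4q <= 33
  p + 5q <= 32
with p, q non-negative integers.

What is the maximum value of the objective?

The continuous relaxation peaks at (5.5, 0) with value 27.50; rounding to a feasible lattice point costs some objective.
(p,q)=(4,2): 6·4+4·2=32≤33, 1·4+5·2=14≤32, objective 26.
(p,q)=(5,0): 6·5+4·0=30≤33, 1·5+5·0=5≤32, objective 25.
Maximum is 26 at (p,q)=(4,2).

26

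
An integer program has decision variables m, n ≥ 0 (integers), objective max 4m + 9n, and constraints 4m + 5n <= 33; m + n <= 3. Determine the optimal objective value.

27

(m,n)=(0,3): 4·0+5·3=15≤33, 1·0+1·3=3≤3, objective 27.
(m,n)=(1,2): 4·1+5·2=14≤33, 1·1+1·2=3≤3, objective 22.
Maximum is 27 at (m,n)=(0,3).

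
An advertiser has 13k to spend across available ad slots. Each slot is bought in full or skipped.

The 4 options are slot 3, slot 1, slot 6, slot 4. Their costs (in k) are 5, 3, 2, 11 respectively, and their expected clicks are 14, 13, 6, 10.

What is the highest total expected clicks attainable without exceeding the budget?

33

Allowing fractional choices, the relaxed optimum would be about 35.7, but ad slots are indivisible.
slot 3 + slot 1: cost 5 + 3 = 8 ≤ 13, expected clicks 14 + 13 = 27.
slot 3 + slot 1 + slot 6: cost 5 + 3 + 2 = 10 ≤ 13, expected clicks 14 + 13 + 6 = 33.
Best is slot 3, slot 1, and slot 6 with total expected clicks 33.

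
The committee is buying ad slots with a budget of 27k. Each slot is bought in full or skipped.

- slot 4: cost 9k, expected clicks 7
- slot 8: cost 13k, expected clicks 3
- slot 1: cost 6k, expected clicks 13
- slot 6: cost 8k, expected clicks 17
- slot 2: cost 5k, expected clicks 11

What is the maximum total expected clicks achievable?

41

Take slot 1, slot 6, and slot 2: cost 6 + 8 + 5 = 19 ≤ 27, expected clicks 13 + 17 + 11 = 41.
No other feasible combination does better.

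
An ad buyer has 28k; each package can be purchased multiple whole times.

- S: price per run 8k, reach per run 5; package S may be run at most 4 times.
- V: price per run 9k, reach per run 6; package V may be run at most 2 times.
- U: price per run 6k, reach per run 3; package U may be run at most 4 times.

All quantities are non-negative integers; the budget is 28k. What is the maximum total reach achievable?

17

Take 1×S and 2×V: price 26 ≤ 28, reach 1·5 + 2·6 = 17.
V has the best ratio (6/9) and is taken to its limit of 2; remaining capacity is filled optimally with the others.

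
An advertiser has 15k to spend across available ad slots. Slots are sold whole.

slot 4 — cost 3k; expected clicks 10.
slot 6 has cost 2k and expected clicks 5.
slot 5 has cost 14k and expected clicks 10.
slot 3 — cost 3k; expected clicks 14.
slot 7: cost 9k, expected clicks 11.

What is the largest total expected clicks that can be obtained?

slot 4 + slot 6 + slot 3: cost 3 + 2 + 3 = 8 ≤ 15, expected clicks 10 + 5 + 14 = 29.
slot 6 + slot 3 + slot 7: cost 2 + 3 + 9 = 14 ≤ 15, expected clicks 5 + 14 + 11 = 30.
slot 4 + slot 3 + slot 7: cost 3 + 3 + 9 = 15 ≤ 15, expected clicks 10 + 14 + 11 = 35.
Best is slot 4, slot 3, and slot 7 with total expected clicks 35.

35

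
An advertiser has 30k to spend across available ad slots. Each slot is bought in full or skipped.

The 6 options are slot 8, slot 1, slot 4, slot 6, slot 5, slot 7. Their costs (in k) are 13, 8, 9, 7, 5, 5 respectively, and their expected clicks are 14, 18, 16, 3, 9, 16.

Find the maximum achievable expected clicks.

59

Take slot 1, slot 4, slot 5, and slot 7: cost 8 + 9 + 5 + 5 = 27 ≤ 30, expected clicks 18 + 16 + 9 + 16 = 59.
No other feasible combination does better.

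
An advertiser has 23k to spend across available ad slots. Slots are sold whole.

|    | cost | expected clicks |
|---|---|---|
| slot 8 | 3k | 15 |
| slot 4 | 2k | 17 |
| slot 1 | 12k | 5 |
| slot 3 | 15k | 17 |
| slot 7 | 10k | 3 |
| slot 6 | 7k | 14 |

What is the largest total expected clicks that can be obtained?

slot 8 + slot 4 + slot 3: cost 3 + 2 + 15 = 20 ≤ 23, expected clicks 15 + 17 + 17 = 49.
slot 8 + slot 4 + slot 6: cost 3 + 2 + 7 = 12 ≤ 23, expected clicks 15 + 17 + 14 = 46.
slot 8 + slot 4 + slot 7 + slot 6: cost 3 + 2 + 10 + 7 = 22 ≤ 23, expected clicks 15 + 17 + 3 + 14 = 49.
The maximum expected clicks is 49; one optimal choice is slot 8, slot 4, and slot 3.

49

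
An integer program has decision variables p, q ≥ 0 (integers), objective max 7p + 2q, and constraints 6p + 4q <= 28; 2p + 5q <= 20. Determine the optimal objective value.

Relaxing integrality, the LP optimum is 32.67 at (p,q) = (4.67, 0), which is not an integer point.
(p,q)=(4,1): 6·4+4·1=28≤28, 2·4+5·1=13≤20, objective 30.
(p,q)=(4,0): 6·4+4·0=24≤28, 2·4+5·0=8≤20, objective 28.
(p,q)=(3,2): 6·3+4·2=26≤28, 2·3+5·2=16≤20, objective 25.
The best lattice point is (4,1), giving 30.

30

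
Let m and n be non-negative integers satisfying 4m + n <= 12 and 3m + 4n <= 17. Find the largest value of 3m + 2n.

The continuous relaxation peaks at (2.38, 2.46) with value 12.08; rounding to a feasible lattice point costs some objective.
(m,n)=(2,2): 4·2+1·2=10≤12, 3·2+4·2=14≤17, objective 10.
(m,n)=(1,3): 4·1+1·3=7≤12, 3·1+4·3=15≤17, objective 9.
(m,n)=(2,1): 4·2+1·1=9≤12, 3·2+4·1=10≤17, objective 8.
(m,n)=(1,2): 4·1+1·2=6≤12, 3·1+4·2=11≤17, objective 7.
No feasible integer point exceeds 10.

10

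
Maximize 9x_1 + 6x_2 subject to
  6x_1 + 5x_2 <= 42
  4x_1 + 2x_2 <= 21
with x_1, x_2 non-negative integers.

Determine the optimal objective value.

54

(x_1,x_2)=(2,6) is feasible, giving 54.
(x_1,x_2)=(3,4) is feasible, giving 51.
(x_1,x_2)=(1,7) is feasible, giving 51.
(x_1,x_2)=(2,5) is feasible, giving 48.
No feasible integer point exceeds 54.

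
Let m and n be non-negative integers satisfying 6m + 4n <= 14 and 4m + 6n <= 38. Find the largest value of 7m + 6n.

(m,n)=(1,2): 6·1+4·2=14≤14, 4·1+6·2=16≤38, objective 19.
(m,n)=(0,3): 6·0+4·3=12≤14, 4·0+6·3=18≤38, objective 18.
No feasible integer point exceeds 19.

19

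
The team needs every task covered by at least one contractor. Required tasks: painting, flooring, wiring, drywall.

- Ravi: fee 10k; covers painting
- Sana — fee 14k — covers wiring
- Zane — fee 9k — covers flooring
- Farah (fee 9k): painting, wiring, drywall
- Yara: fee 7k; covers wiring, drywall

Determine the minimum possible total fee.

Choose Zane and Farah: together they cover painting, flooring, wiring, drywall — every task.
Total fee: 9 + 9 = 18.
No cover costs less than 18.

18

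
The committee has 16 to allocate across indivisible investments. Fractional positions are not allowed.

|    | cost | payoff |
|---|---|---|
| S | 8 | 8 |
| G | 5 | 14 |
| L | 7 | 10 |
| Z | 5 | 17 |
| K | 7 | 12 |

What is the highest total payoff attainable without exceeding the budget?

G + Z: cost 5 + 5 = 10 ≤ 16, payoff 14 + 17 = 31.
Z + K: cost 5 + 7 = 12 ≤ 16, payoff 17 + 12 = 29.
L + Z: cost 7 + 5 = 12 ≤ 16, payoff 10 + 17 = 27.
Best is G and Z with total payoff 31.

31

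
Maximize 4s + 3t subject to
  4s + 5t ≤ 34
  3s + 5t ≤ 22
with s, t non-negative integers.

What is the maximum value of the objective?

The continuous relaxation peaks at (7.33, 0) with value 29.33; rounding to a feasible lattice point costs some objective.
(s,t)=(7,0) is feasible, giving 28.
(s,t)=(6,0) is feasible, giving 24.
Maximum is 28 at (s,t)=(7,0).

28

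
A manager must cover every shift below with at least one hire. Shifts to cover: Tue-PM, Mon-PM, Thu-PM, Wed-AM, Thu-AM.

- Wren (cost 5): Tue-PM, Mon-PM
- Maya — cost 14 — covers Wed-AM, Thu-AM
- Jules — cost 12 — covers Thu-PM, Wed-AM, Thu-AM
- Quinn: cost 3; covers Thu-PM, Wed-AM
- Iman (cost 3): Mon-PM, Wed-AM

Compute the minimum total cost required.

Choose Wren and Jules: together they cover Tue-PM, Mon-PM, Thu-PM, Wed-AM, Thu-AM — every shift.
Total cost: 5 + 12 = 17.

17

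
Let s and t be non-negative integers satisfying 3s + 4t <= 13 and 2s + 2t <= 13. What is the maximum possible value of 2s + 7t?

21

(s,t)=(0,3): 3·0+4·3=12≤13, 2·0+2·3=6≤13, objective 21.
(s,t)=(1,2): 3·1+4·2=11≤13, 2·1+2·2=6≤13, objective 16.
The best lattice point is (0,3), giving 21.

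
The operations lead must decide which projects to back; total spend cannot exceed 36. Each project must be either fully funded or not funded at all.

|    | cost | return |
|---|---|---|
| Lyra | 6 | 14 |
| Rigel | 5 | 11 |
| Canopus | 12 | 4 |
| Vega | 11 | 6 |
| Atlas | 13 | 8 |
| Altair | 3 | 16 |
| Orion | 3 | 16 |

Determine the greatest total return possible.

65

This is an integer program with binary decision variables.
Allowing fractional choices, the relaxed optimum would be about 68.3, but projects are indivisible.
Lyra + Rigel + Atlas + Altair + Orion: cost 6 + 5 + 13 + 3 + 3 = 30 ≤ 36, return 14 + 11 + 8 + 16 + 16 = 65.
Lyra + Rigel + Vega + Altair + Orion: cost 6 + 5 + 11 + 3 + 3 = 28 ≤ 36, return 14 + 11 + 6 + 16 + 16 = 63.
Best is Lyra, Rigel, Atlas, Altair, and Orion with total return 65.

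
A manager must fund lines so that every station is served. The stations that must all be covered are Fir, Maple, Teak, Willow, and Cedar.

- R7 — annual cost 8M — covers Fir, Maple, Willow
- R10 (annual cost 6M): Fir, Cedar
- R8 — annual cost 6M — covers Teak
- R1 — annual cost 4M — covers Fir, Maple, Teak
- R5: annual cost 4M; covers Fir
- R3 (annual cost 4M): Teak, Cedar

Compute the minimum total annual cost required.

Choose R7 and R3: together they cover Fir, Maple, Teak, Willow, Cedar — every station.
Total annual cost: 8 + 4 = 12.

12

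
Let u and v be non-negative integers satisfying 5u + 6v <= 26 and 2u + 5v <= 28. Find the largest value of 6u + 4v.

30

Relaxing integrality, the LP optimum is 31.20 at (u,v) = (5.2, 0), which is not an integer point.
(u,v)=(5,0): 5·5+6·0=25≤26, 2·5+5·0=10≤28, objective 30.
(u,v)=(4,1): 5·4+6·1=26≤26, 2·4+5·1=13≤28, objective 28.
Maximum is 30 at (u,v)=(5,0).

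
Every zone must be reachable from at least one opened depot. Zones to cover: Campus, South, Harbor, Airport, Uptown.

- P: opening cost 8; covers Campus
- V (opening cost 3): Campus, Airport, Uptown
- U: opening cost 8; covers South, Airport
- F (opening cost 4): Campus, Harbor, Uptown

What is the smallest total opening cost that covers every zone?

The greedy cost-per-new-zone heuristic would pick V, F, and U for 15, but a cheaper cover exists.
Choose U and F: together they cover Campus, South, Harbor, Airport, Uptown — every zone.
Total opening cost: 8 + 4 = 12.
No cover costs less than 12.

12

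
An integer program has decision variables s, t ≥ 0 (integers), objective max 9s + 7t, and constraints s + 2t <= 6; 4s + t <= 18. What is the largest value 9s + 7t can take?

43

(s,t)=(4,1): 1·4+2·1=6≤6, 4·4+1·1=17≤18, objective 43.
(s,t)=(4,0): 1·4+2·0=4≤6, 4·4+1·0=16≤18, objective 36.
(s,t)=(3,1): 1·3+2·1=5≤6, 4·3+1·1=13≤18, objective 34.
No feasible integer point exceeds 43.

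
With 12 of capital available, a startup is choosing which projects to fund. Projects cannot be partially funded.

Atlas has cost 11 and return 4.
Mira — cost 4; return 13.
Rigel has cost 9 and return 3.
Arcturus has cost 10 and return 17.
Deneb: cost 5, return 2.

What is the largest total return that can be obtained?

17

Allowing fractional choices, the relaxed optimum would be about 26.6, but projects are indivisible.
Mira + Deneb: cost 4 + 5 = 9 ≤ 12, return 13 + 2 = 15.
Mira: cost 4 ≤ 12, return 13.
Arcturus: cost 10 ≤ 12, return 17.
Best is Arcturus with total return 17.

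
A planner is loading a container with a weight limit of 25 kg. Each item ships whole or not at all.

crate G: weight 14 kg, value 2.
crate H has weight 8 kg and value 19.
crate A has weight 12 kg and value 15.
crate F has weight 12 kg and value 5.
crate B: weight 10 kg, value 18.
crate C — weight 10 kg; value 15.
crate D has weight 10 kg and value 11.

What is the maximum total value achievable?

37

crate H + crate B: weight 8 + 10 = 18 ≤ 25, value 19 + 18 = 37.
crate H + crate A: weight 8 + 12 = 20 ≤ 25, value 19 + 15 = 34.
crate H + crate C: weight 8 + 10 = 18 ≤ 25, value 19 + 15 = 34.
Best is crate H and crate B with total value 37.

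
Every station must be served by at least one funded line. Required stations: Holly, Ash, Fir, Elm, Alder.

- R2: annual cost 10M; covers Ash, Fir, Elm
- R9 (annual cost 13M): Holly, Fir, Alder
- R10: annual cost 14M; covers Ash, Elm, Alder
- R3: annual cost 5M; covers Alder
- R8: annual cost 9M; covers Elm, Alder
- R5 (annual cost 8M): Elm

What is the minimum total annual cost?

The greedy cost-per-new-station heuristic would pick R2, R3, and R9 for 28, but a cheaper cover exists.
Choose R2 and R9: together they cover Holly, Ash, Fir, Elm, Alder — every station.
Total annual cost: 10 + 13 = 23.
No cover costs less than 23.

23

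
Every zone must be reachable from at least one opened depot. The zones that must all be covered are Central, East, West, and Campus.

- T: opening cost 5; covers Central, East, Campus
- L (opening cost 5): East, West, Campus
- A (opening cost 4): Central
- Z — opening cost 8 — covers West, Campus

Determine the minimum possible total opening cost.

The greedy cost-per-new-zone heuristic would pick T and L for 10, but a cheaper cover exists.
Choose L and A: together they cover Central, East, West, Campus — every zone.
Total opening cost: 5 + 4 = 9.
No cover costs less than 9.

9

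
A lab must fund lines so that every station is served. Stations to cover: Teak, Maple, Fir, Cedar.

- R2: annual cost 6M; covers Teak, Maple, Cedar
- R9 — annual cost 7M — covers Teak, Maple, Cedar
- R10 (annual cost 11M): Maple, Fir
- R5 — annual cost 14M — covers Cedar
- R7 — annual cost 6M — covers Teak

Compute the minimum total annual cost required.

17

Choose R2 and R10: together they cover Teak, Maple, Fir, Cedar — every station.
Total annual cost: 6 + 11 = 17.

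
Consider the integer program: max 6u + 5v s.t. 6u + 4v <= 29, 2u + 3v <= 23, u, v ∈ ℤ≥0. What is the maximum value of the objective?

35

(u,v)=(0,7) is feasible, giving 35.
(u,v)=(0,6) is feasible, giving 30.
Maximum is 35 at (u,v)=(0,7).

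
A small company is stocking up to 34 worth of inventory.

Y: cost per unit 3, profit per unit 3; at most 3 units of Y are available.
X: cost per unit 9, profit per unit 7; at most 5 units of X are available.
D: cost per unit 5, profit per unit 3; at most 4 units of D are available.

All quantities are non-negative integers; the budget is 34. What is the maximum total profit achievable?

27

2×Y, 2×X, and 2×D: cost 34 ≤ 34, profit 2·3 + 2·7 + 2·3 = 26.
2×Y and 3×X: cost 33 ≤ 34, profit 2·3 + 3·7 = 27.
Best is 27.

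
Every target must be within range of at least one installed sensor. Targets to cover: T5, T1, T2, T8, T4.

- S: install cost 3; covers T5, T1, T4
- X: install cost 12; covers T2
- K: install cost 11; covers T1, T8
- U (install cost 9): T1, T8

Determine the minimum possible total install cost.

Choose S, X, and U: together they cover T5, T1, T2, T8, T4 — every target.
Total install cost: 3 + 12 + 9 = 24.
No cover costs less than 24.

24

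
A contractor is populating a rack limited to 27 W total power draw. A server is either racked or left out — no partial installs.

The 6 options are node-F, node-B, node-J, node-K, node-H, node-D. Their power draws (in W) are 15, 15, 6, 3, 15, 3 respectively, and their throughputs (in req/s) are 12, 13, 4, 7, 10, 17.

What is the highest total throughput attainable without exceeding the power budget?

Treat it as a binary knapsack problem.
Allowing fractional choices, the relaxed optimum would be about 41.8, but servers are indivisible.
node-F + node-J + node-K + node-D: power draw 15 + 6 + 3 + 3 = 27 ≤ 27, throughput 12 + 4 + 7 + 17 = 40.
node-J + node-K + node-H + node-D: power draw 6 + 3 + 15 + 3 = 27 ≤ 27, throughput 4 + 7 + 10 + 17 = 38.
node-B + node-J + node-K + node-D: power draw 15 + 6 + 3 + 3 = 27 ≤ 27, throughput 13 + 4 + 7 + 17 = 41.
Best is node-B, node-J, node-K, and node-D with total throughput 41.

41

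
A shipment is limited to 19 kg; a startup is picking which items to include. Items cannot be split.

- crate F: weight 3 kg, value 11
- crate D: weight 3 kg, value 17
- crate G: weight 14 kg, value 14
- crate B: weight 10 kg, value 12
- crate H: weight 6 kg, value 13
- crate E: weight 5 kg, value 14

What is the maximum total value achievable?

This is an integer program with binary decision variables.
Allowing fractional choices, the relaxed optimum would be about 57.4, but items are indivisible.
crate D + crate H + crate E: weight 3 + 6 + 5 = 14 ≤ 19, value 17 + 13 + 14 = 44.
crate F + crate D + crate H + crate E: weight 3 + 3 + 6 + 5 = 17 ≤ 19, value 11 + 17 + 13 + 14 = 55.
Best is crate F, crate D, crate H, and crate E with total value 55.

55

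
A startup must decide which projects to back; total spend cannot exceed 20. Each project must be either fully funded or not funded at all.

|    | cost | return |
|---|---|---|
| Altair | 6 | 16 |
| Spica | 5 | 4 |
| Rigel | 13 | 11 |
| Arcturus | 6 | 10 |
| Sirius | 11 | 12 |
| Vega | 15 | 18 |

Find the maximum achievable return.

30

This is a 0-1 knapsack instance.
Allowing fractional choices, the relaxed optimum would be about 35.6, but projects are indivisible.
Altair + Rigel: cost 6 + 13 = 19 ≤ 20, return 16 + 11 = 27.
Altair + Sirius: cost 6 + 11 = 17 ≤ 20, return 16 + 12 = 28.
Altair + Spica + Arcturus: cost 6 + 5 + 6 = 17 ≤ 20, return 16 + 4 + 10 = 30.
Best is Altair, Spica, and Arcturus with total return 30.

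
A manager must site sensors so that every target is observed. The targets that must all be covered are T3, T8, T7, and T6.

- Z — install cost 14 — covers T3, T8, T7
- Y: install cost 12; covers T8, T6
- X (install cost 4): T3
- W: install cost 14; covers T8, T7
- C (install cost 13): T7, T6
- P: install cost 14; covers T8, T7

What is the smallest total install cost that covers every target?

26

The greedy cost-per-new-target heuristic would pick X, Y, and C for 29, but a cheaper cover exists.
Choose Z and Y: together they cover T3, T8, T7, T6 — every target.
Total install cost: 14 + 12 = 26.
No cover costs less than 26.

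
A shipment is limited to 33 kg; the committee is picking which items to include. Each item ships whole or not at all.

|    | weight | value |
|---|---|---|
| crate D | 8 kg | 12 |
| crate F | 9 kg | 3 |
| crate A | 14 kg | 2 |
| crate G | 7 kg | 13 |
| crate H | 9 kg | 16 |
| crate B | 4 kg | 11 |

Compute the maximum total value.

This is an integer program with binary decision variables.
Allowing fractional choices, the relaxed optimum would be about 53.7, but items are indivisible.
crate D + crate F + crate G + crate H: weight 8 + 9 + 7 + 9 = 33 ≤ 33, value 12 + 3 + 13 + 16 = 44.
crate D + crate G + crate H + crate B: weight 8 + 7 + 9 + 4 = 28 ≤ 33, value 12 + 13 + 16 + 11 = 52.
Best is crate D, crate G, crate H, and crate B with total value 52.

52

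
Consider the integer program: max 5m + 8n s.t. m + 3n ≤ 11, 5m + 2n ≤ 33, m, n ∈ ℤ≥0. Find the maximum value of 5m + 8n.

(m,n)=(5,2): 1·5+3·2=11≤11, 5·5+2·2=29≤33, objective 41.
(m,n)=(6,1): 1·6+3·1=9≤11, 5·6+2·1=32≤33, objective 38.
(m,n)=(4,2): 1·4+3·2=10≤11, 5·4+2·2=24≤33, objective 36.
Maximum is 41 at (m,n)=(5,2).

41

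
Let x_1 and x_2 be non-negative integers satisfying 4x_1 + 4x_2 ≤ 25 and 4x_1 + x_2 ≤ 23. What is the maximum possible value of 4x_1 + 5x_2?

30

(x_1,x_2)=(0,6): 4·0+4·6=24≤25, 4·0+1·6=6≤23, objective 30.
(x_1,x_2)=(1,5): 4·1+4·5=24≤25, 4·1+1·5=9≤23, objective 29.
No feasible integer point exceeds 30.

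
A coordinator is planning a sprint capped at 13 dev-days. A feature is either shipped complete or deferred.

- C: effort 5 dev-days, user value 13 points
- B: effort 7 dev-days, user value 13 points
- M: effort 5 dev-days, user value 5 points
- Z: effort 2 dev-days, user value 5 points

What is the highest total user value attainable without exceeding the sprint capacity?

26

Treat it as a binary knapsack problem.
Allowing fractional choices, the relaxed optimum would be about 29.1, but features are indivisible.
C + Z: effort 5 + 2 = 7 ≤ 13, user value 13 + 5 = 18.
C + M + Z: effort 5 + 5 + 2 = 12 ≤ 13, user value 13 + 5 + 5 = 23.
C + B: effort 5 + 7 = 12 ≤ 13, user value 13 + 13 = 26.
Best is C and B with total user value 26.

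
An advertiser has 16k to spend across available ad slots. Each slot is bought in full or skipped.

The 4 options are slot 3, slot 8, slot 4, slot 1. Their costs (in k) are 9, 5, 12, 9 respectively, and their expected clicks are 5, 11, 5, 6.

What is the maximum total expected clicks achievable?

17

Allowing fractional choices, the relaxed optimum would be about 18.1, but ad slots are indivisible.
slot 8 + slot 1: cost 5 + 9 = 14 ≤ 16, expected clicks 11 + 6 = 17.
slot 8: cost 5 ≤ 16, expected clicks 11.
slot 3 + slot 8: cost 9 + 5 = 14 ≤ 16, expected clicks 5 + 11 = 16.
Best is slot 8 and slot 1 with total expected clicks 17.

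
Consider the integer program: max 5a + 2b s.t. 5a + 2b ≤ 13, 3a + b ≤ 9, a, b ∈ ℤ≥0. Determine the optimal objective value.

13

(a,b)=(1,4): 5·1+2·4=13≤13, 3·1+1·4=7≤9, objective 13.
(a,b)=(1,3): 5·1+2·3=11≤13, 3·1+1·3=6≤9, objective 11.
(a,b)=(0,5): 5·0+2·5=10≤13, 3·0+1·5=5≤9, objective 10.
Maximum is 13 at (a,b)=(1,4).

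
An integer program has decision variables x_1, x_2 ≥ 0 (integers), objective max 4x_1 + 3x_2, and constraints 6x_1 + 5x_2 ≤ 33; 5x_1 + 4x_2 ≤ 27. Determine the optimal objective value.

21

(x_1,x_2)=(3,3): 6·3+5·3=33≤33, 5·3+4·3=27≤27, objective 21.
(x_1,x_2)=(2,4): 6·2+5·4=32≤33, 5·2+4·4=26≤27, objective 20.
(x_1,x_2)=(5,0): 6·5+5·0=30≤33, 5·5+4·0=25≤27, objective 20.
(x_1,x_2)=(4,1): 6·4+5·1=29≤33, 5·4+4·1=24≤27, objective 19.
Maximum is 21 at (x_1,x_2)=(3,3).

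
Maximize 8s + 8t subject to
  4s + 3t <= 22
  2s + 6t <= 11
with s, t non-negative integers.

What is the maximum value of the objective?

40

Relaxing integrality, the LP optimum is 44.00 at (s,t) = (5.5, 0), which is not an integer point.
(s,t)=(5,0): 4·5+3·0=20≤22, 2·5+6·0=10≤11, objective 40.
(s,t)=(4,0): 4·4+3·0=16≤22, 2·4+6·0=8≤11, objective 32.
No feasible integer point exceeds 40.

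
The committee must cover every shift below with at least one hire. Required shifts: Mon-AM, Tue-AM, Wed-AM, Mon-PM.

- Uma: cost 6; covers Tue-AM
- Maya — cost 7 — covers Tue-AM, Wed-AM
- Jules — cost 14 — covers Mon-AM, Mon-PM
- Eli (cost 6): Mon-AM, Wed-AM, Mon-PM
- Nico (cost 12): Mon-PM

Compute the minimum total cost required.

12

Choose Uma and Eli: together they cover Mon-AM, Tue-AM, Wed-AM, Mon-PM — every shift.
Total cost: 6 + 6 = 12.
No cover costs less than 12.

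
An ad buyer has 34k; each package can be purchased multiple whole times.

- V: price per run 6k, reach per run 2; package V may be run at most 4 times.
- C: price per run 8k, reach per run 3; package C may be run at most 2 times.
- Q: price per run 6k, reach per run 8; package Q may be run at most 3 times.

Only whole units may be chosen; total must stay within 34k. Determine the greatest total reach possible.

This is a bounded integer knapsack.
2×C and 3×Q: price 34 ≤ 34, reach 2·3 + 3·8 = 30.
1×V, 1×C, and 3×Q: price 32 ≤ 34, reach 1·2 + 1·3 + 3·8 = 29.
Best is 30.

30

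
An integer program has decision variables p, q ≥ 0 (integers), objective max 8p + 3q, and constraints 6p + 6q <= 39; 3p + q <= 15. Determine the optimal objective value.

40

Relaxing integrality, the LP optimum is 40.75 at (p,q) = (4.25, 2.25), which is not an integer point.
(p,q)=(5,0): 6·5+6·0=30≤39, 3·5+1·0=15≤15, objective 40.
(p,q)=(4,2): 6·4+6·2=36≤39, 3·4+1·2=14≤15, objective 38.
(p,q)=(4,1): 6·4+6·1=30≤39, 3·4+1·1=13≤15, objective 35.
No feasible integer point exceeds 40.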